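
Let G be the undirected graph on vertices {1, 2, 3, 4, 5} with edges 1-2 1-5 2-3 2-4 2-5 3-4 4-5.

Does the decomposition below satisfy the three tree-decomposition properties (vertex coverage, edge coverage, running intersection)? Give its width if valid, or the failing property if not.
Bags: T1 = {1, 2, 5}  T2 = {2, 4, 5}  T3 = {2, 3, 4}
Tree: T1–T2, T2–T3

Yes; width 2.

Checking the three conditions: (i) the bags cover all of {1, 2, 3, 4, 5}; (ii) for each edge, some bag contains both endpoints; (iii) the bags containing any fixed vertex form a subtree. All hold, so the decomposition is valid with width 3 − 1 = 2.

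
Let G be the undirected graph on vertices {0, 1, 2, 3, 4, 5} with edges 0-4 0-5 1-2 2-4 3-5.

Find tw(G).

1

A width-1 tree decomposition is:
Bags: B1 = {1, 2}  B2 = {2, 4}  B3 = {0, 4}  B4 = {0, 5}  B5 = {3, 5}
Tree: B1–B2, B2–B3, B3–B4, B4–B5
The largest bag has 2 vertices, giving width 1; this decomposition certifies tw(G) ≤ 1. G has an edge, so its treewidth is at least 1. The upper and lower bounds meet at 1, so that is the treewidth.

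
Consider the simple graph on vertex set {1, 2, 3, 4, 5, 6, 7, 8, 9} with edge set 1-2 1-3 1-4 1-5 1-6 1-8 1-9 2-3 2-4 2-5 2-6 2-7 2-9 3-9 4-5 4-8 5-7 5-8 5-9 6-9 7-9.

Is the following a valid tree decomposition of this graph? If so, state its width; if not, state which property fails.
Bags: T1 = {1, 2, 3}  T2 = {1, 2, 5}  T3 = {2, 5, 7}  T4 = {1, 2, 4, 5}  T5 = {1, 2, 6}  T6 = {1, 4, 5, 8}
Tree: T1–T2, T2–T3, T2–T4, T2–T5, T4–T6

No — vertex 9 appears in no bag.

A tree decomposition must satisfy three properties: every vertex lies in some bag; for every edge, both endpoints lie together in some bag; and for every vertex, the bags containing it form a connected subtree. Here vertex 9 appears in no bag, so the decomposition is invalid.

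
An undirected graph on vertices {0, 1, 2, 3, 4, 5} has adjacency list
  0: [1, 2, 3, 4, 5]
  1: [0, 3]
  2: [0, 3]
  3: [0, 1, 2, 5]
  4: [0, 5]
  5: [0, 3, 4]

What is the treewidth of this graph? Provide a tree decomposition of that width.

Treewidth 2.
One such decomposition:
Bags: B1 = {0, 3, 5}  B2 = {0, 4, 5}  B3 = {0, 1, 3}  B4 = {0, 2, 3}
Tree: B1–B2, B1–B3, B3–B4

Each bag holds 3 vertices, so the decomposition has width 2, which upper-bounds the treewidth. For the lower bound, the 3 vertices {0, 1, 3} are pairwise adjacent, and any tree decomposition puts a clique entirely inside one bag — forcing width ≥ 2. Therefore the treewidth is 2.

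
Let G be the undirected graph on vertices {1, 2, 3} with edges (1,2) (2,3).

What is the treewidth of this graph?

1

A width-1 tree decomposition is:
Bags: B1 = {1, 2}  B2 = {2, 3}
Tree: B1–B2
Every bag has size at most 2, so the width is 2 − 1 = 1 and tw(G) ≤ 1. G has an edge, so its treewidth is at least 1. Hence tw(G) = 1 exactly.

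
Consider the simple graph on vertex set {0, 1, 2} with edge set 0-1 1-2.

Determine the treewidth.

1

A width-1 tree decomposition is:
Bags: B1 = {1, 2}  B2 = {0, 1}
Tree: B1–B2
The largest bag has 2 vertices, giving width 1; this decomposition certifies tw(G) ≤ 1. Since G has at least one edge (e.g. 1–2), it is not an edgeless graph, so tw(G) ≥ 1. Hence tw(G) = 1 exactly.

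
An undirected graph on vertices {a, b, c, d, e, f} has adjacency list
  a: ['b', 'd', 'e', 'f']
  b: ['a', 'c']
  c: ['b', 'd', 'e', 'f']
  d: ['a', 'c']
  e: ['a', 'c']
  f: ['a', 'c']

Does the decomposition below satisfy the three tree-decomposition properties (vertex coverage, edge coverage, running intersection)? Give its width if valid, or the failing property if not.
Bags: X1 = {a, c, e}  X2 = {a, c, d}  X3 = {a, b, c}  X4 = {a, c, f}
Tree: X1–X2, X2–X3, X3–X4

Vertex coverage: the bags together contain {a, b, c, d, e, f}, the full vertex set. Edge coverage: each edge of G has both endpoints in at least one bag. Running intersection: for every vertex, the bags containing it form a connected subtree. All three properties hold, so this is a valid tree decomposition of width max|bag| − 1 = 2, and hence tw(G) ≤ 2.

Yes; width 2.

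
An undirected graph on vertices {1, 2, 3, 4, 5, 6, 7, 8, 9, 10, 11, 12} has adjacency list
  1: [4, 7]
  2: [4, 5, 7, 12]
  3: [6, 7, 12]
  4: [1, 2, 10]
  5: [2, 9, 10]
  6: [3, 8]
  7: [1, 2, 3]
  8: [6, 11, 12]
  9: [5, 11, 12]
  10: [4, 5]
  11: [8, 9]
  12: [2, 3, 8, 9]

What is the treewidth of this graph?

3

A width-3 tree decomposition is:
Bags: B1 = {6, 8, 9, 11}  B2 = {6, 8, 9, 12}  B3 = {3, 6, 9, 12}  B4 = {3, 5, 9, 12}  B5 = {2, 3, 5, 12}  B6 = {2, 3, 5, 7}  B7 = {2, 5, 7, 10}  B8 = {2, 4, 7, 10}  B9 = {1, 4, 7, 10}
Tree: B1–B2, B2–B3, B3–B4, B4–B5, B5–B6, B6–B7, B7–B8, B8–B9
Each bag holds 4 vertices, so the decomposition has width 3, which upper-bounds the treewidth. For the lower bound: the 4 vertex sets {6,8,11}, {9}, {12}, {2,3,5,7} are disjoint, each induces a connected subgraph, and every pair is joined by at least one edge of G. Contracting each set to a single vertex therefore yields K_{4} as a minor, and since treewidth is minor-monotone, tw(G) ≥ tw(K_{4}) = 3. Hence tw(G) = 3 exactly.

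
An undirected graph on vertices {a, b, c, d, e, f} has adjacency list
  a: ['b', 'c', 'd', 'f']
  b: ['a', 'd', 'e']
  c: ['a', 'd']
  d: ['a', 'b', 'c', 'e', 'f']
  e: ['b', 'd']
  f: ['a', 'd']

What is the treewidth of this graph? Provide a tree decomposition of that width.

Each bag holds 3 vertices, so the decomposition has width 2, which upper-bounds the treewidth. Conversely, {b, d, e} is a clique of size 3, and the vertices of any clique must share a bag in every tree decomposition; so some bag has ≥ 3 vertices and tw(G) ≥ 2. Therefore the treewidth is 2.

Treewidth 2.
One optimal decomposition is:
Bags: B1 = {a, b, d}  B2 = {a, d, f}  B3 = {a, c, d}  B4 = {b, d, e}
Tree: B1–B2, B2–B3, B1–B4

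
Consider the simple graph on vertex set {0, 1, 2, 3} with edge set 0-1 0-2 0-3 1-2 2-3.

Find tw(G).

A width-2 tree decomposition is:
Bags: B1 = {0, 1, 2}  B2 = {0, 2, 3}
Tree: B1–B2
Every bag has size at most 3, so the width is 3 − 1 = 2 and tw(G) ≤ 2. For the lower bound, the 3 vertices {0, 1, 2} are pairwise adjacent, and any tree decomposition puts a clique entirely inside one bag — forcing width ≥ 2. Combining the bounds, tw(G) = 2.

2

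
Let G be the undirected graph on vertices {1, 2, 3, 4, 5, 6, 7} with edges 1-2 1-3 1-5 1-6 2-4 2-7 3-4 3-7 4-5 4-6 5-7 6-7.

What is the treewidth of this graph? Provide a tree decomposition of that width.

Each bag holds 4 vertices, so the decomposition has width 3, which upper-bounds the treewidth. For the lower bound: the 4 vertex sets {1,3}, {2,4}, {7}, {5} are disjoint, each induces a connected subgraph, and every pair is joined by at least one edge of G. Contracting each set to a single vertex therefore yields K_{4} as a minor, and since treewidth is minor-monotone, tw(G) ≥ tw(K_{4}) = 3. Combining the bounds, tw(G) = 3.

Treewidth 3.
Bags: B1 = {1, 3, 4, 7}  B2 = {1, 2, 4, 7}  B3 = {1, 4, 5, 7}  B4 = {1, 4, 6, 7}
Tree: B1–B2, B2–B3, B3–B4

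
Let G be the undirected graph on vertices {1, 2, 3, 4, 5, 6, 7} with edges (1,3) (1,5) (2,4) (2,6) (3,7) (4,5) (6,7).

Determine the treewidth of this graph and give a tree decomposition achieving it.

The largest bag has 3 vertices, giving width 2; this decomposition certifies tw(G) ≤ 2. For the lower bound, G contains the cycle 1–3–7–6–2–4–5–1, so G is not a forest; only forests have treewidth ≤ 1, hence tw(G) ≥ 2. Therefore the treewidth is 2.

Treewidth 2.
Bags: B1 = {1, 3, 7}  B2 = {1, 6, 7}  B3 = {1, 2, 6}  B4 = {1, 2, 4}  B5 = {1, 4, 5}
Tree: B1–B2, B2–B3, B3–B4, B4–B5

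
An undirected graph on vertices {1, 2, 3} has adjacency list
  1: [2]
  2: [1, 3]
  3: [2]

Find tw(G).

A width-1 tree decomposition is:
Bags: B1 = {1, 2}  B2 = {2, 3}
Tree: B1–B2
The largest bag has 2 vertices, giving width 1; this decomposition certifies tw(G) ≤ 1. G has an edge, so its treewidth is at least 1. Hence tw(G) = 1 exactly.

1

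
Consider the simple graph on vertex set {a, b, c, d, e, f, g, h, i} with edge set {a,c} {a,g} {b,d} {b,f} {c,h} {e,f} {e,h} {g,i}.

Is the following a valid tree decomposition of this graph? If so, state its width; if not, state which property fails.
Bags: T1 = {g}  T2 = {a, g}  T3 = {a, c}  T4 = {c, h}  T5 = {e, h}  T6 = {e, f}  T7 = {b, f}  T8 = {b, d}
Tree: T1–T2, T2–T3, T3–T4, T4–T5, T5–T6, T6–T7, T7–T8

No — vertex i appears in no bag.

A tree decomposition must satisfy three properties: every vertex lies in some bag; for every edge, both endpoints lie together in some bag; and for every vertex, the bags containing it form a connected subtree. Here vertex i appears in no bag, so the decomposition is invalid.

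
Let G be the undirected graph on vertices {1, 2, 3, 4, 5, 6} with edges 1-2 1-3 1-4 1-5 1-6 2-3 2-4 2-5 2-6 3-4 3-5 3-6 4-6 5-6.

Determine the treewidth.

4

A width-4 tree decomposition is:
Bags: B1 = {1, 2, 3, 4, 6}  B2 = {1, 2, 3, 5, 6}
Tree: B1–B2
The largest bag has 5 vertices, giving width 4; this decomposition certifies tw(G) ≤ 4. For the lower bound, the 5 vertices {1, 2, 3, 4, 6} are pairwise adjacent, and any tree decomposition puts a clique entirely inside one bag — forcing width ≥ 4. Hence tw(G) = 4 exactly.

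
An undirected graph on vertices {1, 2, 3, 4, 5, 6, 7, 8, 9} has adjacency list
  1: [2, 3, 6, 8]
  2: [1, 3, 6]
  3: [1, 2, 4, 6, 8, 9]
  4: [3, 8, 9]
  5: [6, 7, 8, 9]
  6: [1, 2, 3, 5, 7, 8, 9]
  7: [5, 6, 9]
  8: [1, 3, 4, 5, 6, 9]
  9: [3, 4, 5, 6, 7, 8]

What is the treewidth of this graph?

3

A width-3 tree decomposition is:
Bags: B1 = {3, 6, 8, 9}  B2 = {5, 6, 8, 9}  B3 = {1, 3, 6, 8}  B4 = {3, 4, 8, 9}  B5 = {1, 2, 3, 6}  B6 = {5, 6, 7, 9}
Tree: B1–B2, B1–B3, B1–B4, B3–B5, B2–B6
The largest bag has 4 vertices, giving width 3; this decomposition certifies tw(G) ≤ 3. On the other hand G contains the 4-clique {3, 4, 8, 9}. A clique must lie in a single bag of any decomposition, so no decomposition can have width below 3. Combining the bounds, tw(G) = 3.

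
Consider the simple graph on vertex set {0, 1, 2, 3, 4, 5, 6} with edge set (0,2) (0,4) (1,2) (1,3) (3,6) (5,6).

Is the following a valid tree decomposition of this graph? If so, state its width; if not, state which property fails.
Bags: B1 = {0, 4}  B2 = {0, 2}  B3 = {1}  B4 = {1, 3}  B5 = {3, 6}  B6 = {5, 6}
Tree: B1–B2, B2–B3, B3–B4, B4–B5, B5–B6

No — edge (2,1) lies in no bag.

A tree decomposition must satisfy three properties: every vertex lies in some bag; for every edge, both endpoints lie together in some bag; and for every vertex, the bags containing it form a connected subtree. Here edge (2,1) lies in no bag, so the decomposition is invalid.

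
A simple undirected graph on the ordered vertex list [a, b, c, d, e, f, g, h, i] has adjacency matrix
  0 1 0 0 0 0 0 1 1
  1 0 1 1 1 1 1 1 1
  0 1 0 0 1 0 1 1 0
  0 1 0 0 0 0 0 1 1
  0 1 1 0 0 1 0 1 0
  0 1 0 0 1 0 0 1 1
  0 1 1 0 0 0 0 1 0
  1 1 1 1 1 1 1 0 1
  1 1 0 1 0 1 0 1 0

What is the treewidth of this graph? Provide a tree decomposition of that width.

Treewidth 3.
One optimal decomposition is:
Bags: B1 = {b, e, f, h}  B2 = {b, f, h, i}  B3 = {b, d, h, i}  B4 = {b, c, e, h}  B5 = {b, c, g, h}  B6 = {a, b, h, i}
Tree: B1–B2, B2–B3, B1–B4, B4–B5, B2–B6

Each bag holds 4 vertices, so the decomposition has width 3, which upper-bounds the treewidth. On the other hand G contains the 4-clique {b, c, g, h}. A clique must lie in a single bag of any decomposition, so no decomposition can have width below 3. Hence tw(G) = 3 exactly.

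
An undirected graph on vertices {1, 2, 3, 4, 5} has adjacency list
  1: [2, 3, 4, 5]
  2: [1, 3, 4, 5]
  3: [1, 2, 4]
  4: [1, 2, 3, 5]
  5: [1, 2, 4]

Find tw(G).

3

A width-3 tree decomposition is:
Bags: B1 = {1, 2, 4, 5}  B2 = {1, 2, 3, 4}
Tree: B1–B2
Each bag holds 4 vertices, so the decomposition has width 3, which upper-bounds the treewidth. For the lower bound, the 4 vertices {1, 2, 3, 4} are pairwise adjacent, and any tree decomposition puts a clique entirely inside one bag — forcing width ≥ 3. Therefore the treewidth is 3.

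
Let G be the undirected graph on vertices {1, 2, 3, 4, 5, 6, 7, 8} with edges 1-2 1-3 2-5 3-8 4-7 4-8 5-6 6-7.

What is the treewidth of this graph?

2

A width-2 tree decomposition is:
Bags: B1 = {2, 5, 6}  B2 = {1, 2, 6}  B3 = {1, 3, 6}  B4 = {3, 6, 8}  B5 = {4, 6, 8}  B6 = {4, 6, 7}
Tree: B1–B2, B2–B3, B3–B4, B4–B5, B5–B6
Each bag holds 3 vertices, so the decomposition has width 2, which upper-bounds the treewidth. For the lower bound, G contains the cycle 6–5–2–1–3–8–4–7–6, so G is not a forest; only forests have treewidth ≤ 1, hence tw(G) ≥ 2. Therefore the treewidth is 2.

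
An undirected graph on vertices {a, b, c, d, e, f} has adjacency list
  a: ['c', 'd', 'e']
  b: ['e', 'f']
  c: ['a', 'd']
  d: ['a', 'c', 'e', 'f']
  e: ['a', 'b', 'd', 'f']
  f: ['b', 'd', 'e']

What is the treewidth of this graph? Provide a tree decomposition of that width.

Treewidth 2.
One such decomposition:
Bags: B1 = {a, d, e}  B2 = {d, e, f}  B3 = {b, e, f}  B4 = {a, c, d}
Tree: B1–B2, B2–B3, B1–B4

The largest bag has 3 vertices, giving width 2; this decomposition certifies tw(G) ≤ 2. For the lower bound, the 3 vertices {a, d, e} are pairwise adjacent, and any tree decomposition puts a clique entirely inside one bag — forcing width ≥ 2. Therefore the treewidth is 2.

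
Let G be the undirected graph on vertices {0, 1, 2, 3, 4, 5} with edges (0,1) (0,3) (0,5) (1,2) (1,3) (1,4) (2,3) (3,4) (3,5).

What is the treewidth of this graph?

2

A width-2 tree decomposition is:
Bags: B1 = {0, 1, 3}  B2 = {1, 3, 4}  B3 = {0, 3, 5}  B4 = {1, 2, 3}
Tree: B1–B2, B1–B3, B2–B4
The largest bag has 3 vertices, giving width 2; this decomposition certifies tw(G) ≤ 2. For the lower bound, the 3 vertices {0, 1, 3} are pairwise adjacent, and any tree decomposition puts a clique entirely inside one bag — forcing width ≥ 2. The upper and lower bounds meet at 2, so that is the treewidth.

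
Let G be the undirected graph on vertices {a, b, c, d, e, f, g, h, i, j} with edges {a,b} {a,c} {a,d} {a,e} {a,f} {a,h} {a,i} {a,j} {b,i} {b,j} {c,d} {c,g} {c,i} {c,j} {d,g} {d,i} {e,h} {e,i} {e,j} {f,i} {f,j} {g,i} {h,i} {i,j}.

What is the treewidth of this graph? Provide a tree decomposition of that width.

Every bag has size at most 4, so the width is 4 − 1 = 3 and tw(G) ≤ 3. Conversely, {c, d, g, i} is a clique of size 4, and the vertices of any clique must share a bag in every tree decomposition; so some bag has ≥ 4 vertices and tw(G) ≥ 3. Hence tw(G) = 3 exactly.

Treewidth 3.
Bags: B1 = {a, c, i, j}  B2 = {a, f, i, j}  B3 = {a, e, i, j}  B4 = {a, c, d, i}  B5 = {a, e, h, i}  B6 = {a, b, i, j}  B7 = {c, d, g, i}
Tree: B1–B2, B2–B3, B1–B4, B3–B5, B1–B6, B4–B7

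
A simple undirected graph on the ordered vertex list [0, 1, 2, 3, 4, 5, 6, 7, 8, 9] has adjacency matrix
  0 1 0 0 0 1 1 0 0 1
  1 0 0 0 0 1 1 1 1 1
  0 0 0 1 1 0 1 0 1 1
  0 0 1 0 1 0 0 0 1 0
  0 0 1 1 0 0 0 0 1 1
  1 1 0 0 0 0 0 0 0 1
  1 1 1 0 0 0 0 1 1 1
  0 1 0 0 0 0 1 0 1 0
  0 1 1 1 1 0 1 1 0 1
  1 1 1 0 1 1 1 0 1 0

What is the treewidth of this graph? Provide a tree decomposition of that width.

Treewidth 3.
Bags: B1 = {1, 6, 8, 9}  B2 = {2, 6, 8, 9}  B3 = {0, 1, 6, 9}  B4 = {2, 4, 8, 9}  B5 = {0, 1, 5, 9}  B6 = {2, 3, 4, 8}  B7 = {1, 6, 7, 8}
Tree: B1–B2, B1–B3, B2–B4, B3–B5, B4–B6, B1–B7

Every bag has size at most 4, so the width is 4 − 1 = 3 and tw(G) ≤ 3. On the other hand G contains the 4-clique {0, 1, 5, 9}. A clique must lie in a single bag of any decomposition, so no decomposition can have width below 3. Combining the bounds, tw(G) = 3.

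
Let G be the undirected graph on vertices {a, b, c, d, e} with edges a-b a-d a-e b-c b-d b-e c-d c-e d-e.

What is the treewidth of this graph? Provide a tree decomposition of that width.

Treewidth 3.
Bags: B1 = {b, c, d, e}  B2 = {a, b, d, e}
Tree: B1–B2

The largest bag has 4 vertices, giving width 3; this decomposition certifies tw(G) ≤ 3. For the lower bound, the 4 vertices {b, c, d, e} are pairwise adjacent, and any tree decomposition puts a clique entirely inside one bag — forcing width ≥ 3. Therefore the treewidth is 3.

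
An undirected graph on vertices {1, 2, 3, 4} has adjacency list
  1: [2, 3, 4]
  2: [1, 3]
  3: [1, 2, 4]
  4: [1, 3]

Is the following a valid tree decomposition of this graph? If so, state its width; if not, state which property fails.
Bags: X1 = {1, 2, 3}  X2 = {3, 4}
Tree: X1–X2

A tree decomposition must satisfy three properties: every vertex lies in some bag; for every edge, both endpoints lie together in some bag; and for every vertex, the bags containing it form a connected subtree. Here edge (1,4) lies in no bag, so the decomposition is invalid.

No — edge (1,4) lies in no bag.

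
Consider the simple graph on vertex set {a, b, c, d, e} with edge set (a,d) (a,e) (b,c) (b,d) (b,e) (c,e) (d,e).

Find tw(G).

2

A width-2 tree decomposition is:
Bags: B1 = {b, d, e}  B2 = {b, c, e}  B3 = {a, d, e}
Tree: B1–B2, B1–B3
The largest bag has 3 vertices, giving width 2; this decomposition certifies tw(G) ≤ 2. On the other hand G contains the 3-clique {a, d, e}. A clique must lie in a single bag of any decomposition, so no decomposition can have width below 2. Therefore the treewidth is 2.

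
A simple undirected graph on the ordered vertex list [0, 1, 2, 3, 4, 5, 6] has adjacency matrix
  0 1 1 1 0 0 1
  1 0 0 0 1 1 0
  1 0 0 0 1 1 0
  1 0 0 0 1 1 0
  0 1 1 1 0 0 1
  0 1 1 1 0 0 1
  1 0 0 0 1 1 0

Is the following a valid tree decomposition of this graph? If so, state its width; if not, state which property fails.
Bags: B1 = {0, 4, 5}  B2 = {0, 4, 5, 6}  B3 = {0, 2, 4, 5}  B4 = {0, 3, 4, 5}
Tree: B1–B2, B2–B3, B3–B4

A tree decomposition must satisfy three properties: every vertex lies in some bag; for every edge, both endpoints lie together in some bag; and for every vertex, the bags containing it form a connected subtree. Here vertex 1 appears in no bag, so the decomposition is invalid.

No — vertex 1 appears in no bag.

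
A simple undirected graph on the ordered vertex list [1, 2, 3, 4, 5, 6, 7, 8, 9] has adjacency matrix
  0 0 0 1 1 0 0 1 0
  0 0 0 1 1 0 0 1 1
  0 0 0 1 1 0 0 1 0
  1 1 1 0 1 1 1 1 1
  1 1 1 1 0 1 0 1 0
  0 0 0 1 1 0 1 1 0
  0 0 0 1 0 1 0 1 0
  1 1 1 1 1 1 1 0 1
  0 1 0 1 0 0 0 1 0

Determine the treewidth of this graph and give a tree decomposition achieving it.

Treewidth 3.
One optimal decomposition is:
Bags: B1 = {4, 5, 6, 8}  B2 = {3, 4, 5, 8}  B3 = {4, 6, 7, 8}  B4 = {1, 4, 5, 8}  B5 = {2, 4, 5, 8}  B6 = {2, 4, 8, 9}
Tree: B1–B2, B1–B3, B2–B4, B2–B5, B5–B6

Every bag has size at most 4, so the width is 4 − 1 = 3 and tw(G) ≤ 3. For the lower bound, the 4 vertices {2, 4, 8, 9} are pairwise adjacent, and any tree decomposition puts a clique entirely inside one bag — forcing width ≥ 3. Combining the bounds, tw(G) = 3.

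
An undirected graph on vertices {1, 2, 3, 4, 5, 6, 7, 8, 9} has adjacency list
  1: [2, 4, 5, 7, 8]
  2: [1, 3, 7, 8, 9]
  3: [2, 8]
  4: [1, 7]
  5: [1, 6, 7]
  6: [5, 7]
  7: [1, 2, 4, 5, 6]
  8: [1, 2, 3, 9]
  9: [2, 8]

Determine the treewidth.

A width-2 tree decomposition is:
Bags: B1 = {1, 2, 7}  B2 = {1, 2, 8}  B3 = {1, 5, 7}  B4 = {2, 3, 8}  B5 = {5, 6, 7}  B6 = {2, 8, 9}  B7 = {1, 4, 7}
Tree: B1–B2, B1–B3, B2–B4, B3–B5, B2–B6, B1–B7
Every bag has size at most 3, so the width is 3 − 1 = 2 and tw(G) ≤ 2. For the lower bound, the 3 vertices {1, 2, 8} are pairwise adjacent, and any tree decomposition puts a clique entirely inside one bag — forcing width ≥ 2. Hence tw(G) = 2 exactly.

2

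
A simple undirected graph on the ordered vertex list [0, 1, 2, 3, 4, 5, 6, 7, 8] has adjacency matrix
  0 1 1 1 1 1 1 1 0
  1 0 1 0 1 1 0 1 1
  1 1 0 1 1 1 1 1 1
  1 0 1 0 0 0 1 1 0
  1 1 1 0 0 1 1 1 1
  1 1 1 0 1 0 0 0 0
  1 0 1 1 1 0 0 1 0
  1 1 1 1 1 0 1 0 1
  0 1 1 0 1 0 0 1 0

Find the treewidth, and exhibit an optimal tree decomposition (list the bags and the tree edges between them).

Treewidth 4.
One optimal decomposition is:
Bags: B1 = {0, 2, 4, 6, 7}  B2 = {0, 1, 2, 4, 7}  B3 = {0, 1, 2, 4, 5}  B4 = {1, 2, 4, 7, 8}  B5 = {0, 2, 3, 6, 7}
Tree: B1–B2, B2–B3, B2–B4, B1–B5

Each bag holds 5 vertices, so the decomposition has width 4, which upper-bounds the treewidth. For the lower bound, the 5 vertices {0, 2, 3, 6, 7} are pairwise adjacent, and any tree decomposition puts a clique entirely inside one bag — forcing width ≥ 4. Hence tw(G) = 4 exactly.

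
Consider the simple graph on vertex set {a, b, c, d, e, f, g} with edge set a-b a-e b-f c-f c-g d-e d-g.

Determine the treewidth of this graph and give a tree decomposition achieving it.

Treewidth 2.
One such decomposition:
Bags: B1 = {c, d, g}  B2 = {c, d, f}  B3 = {b, d, f}  B4 = {a, b, d}  B5 = {a, d, e}
Tree: B1–B2, B2–B3, B3–B4, B4–B5

Each bag holds 3 vertices, so the decomposition has width 2, which upper-bounds the treewidth. The edges d–g–c–f–b–a–e–d form a cycle, so G is not a tree and its treewidth is at least 2. Combining the bounds, tw(G) = 2.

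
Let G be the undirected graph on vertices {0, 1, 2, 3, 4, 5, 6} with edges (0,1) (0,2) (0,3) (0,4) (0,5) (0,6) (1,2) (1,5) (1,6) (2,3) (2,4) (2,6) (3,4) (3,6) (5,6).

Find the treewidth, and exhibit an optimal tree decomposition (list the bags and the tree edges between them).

Every bag has size at most 4, so the width is 4 − 1 = 3 and tw(G) ≤ 3. On the other hand G contains the 4-clique {0, 1, 2, 6}. A clique must lie in a single bag of any decomposition, so no decomposition can have width below 3. Therefore the treewidth is 3.

Treewidth 3.
One optimal decomposition is:
Bags: B1 = {0, 1, 2, 6}  B2 = {0, 2, 3, 6}  B3 = {0, 1, 5, 6}  B4 = {0, 2, 3, 4}
Tree: B1–B2, B1–B3, B2–B4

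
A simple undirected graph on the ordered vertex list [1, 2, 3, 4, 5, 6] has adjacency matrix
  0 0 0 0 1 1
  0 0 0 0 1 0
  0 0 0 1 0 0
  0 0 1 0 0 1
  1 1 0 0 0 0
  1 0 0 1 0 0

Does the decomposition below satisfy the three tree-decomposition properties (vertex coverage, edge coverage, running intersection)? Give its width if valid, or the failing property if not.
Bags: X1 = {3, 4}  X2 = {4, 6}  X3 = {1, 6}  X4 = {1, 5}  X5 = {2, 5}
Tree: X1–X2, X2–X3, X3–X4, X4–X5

Yes; width 1.

Vertex coverage: the bags together contain {1, 2, 3, 4, 5, 6}, the full vertex set. Edge coverage: each edge of G has both endpoints in at least one bag. Running intersection: for every vertex, the bags containing it form a connected subtree. All three properties hold, so this is a valid tree decomposition of width max|bag| − 1 = 1, and hence tw(G) ≤ 1.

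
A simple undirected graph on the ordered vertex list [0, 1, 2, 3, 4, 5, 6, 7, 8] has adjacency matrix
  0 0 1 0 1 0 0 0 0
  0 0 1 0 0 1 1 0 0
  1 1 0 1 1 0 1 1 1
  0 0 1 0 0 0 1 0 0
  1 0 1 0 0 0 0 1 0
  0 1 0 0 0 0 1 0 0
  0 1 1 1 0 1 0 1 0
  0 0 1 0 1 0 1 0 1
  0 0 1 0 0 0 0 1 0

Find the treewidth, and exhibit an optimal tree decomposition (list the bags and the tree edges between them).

Treewidth 2.
Bags: B1 = {2, 3, 6}  B2 = {1, 2, 6}  B3 = {2, 6, 7}  B4 = {2, 4, 7}  B5 = {2, 7, 8}  B6 = {1, 5, 6}  B7 = {0, 2, 4}
Tree: B1–B2, B1–B3, B3–B4, B4–B5, B2–B6, B4–B7

The largest bag has 3 vertices, giving width 2; this decomposition certifies tw(G) ≤ 2. On the other hand G contains the 3-clique {0, 2, 4}. A clique must lie in a single bag of any decomposition, so no decomposition can have width below 2. Hence tw(G) = 2 exactly.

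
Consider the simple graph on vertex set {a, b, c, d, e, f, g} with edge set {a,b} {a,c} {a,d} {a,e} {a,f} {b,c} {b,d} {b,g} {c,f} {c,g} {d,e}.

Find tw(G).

A width-2 tree decomposition is:
Bags: B1 = {a, d, e}  B2 = {a, b, d}  B3 = {a, b, c}  B4 = {a, c, f}  B5 = {b, c, g}
Tree: B1–B2, B2–B3, B3–B4, B3–B5
Each bag holds 3 vertices, so the decomposition has width 2, which upper-bounds the treewidth. Conversely, {b, c, g} is a clique of size 3, and the vertices of any clique must share a bag in every tree decomposition; so some bag has ≥ 3 vertices and tw(G) ≥ 2. Therefore the treewidth is 2.

2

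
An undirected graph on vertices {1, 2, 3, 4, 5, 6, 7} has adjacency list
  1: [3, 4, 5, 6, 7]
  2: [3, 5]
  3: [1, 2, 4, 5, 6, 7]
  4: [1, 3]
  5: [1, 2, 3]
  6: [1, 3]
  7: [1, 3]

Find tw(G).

A width-2 tree decomposition is:
Bags: B1 = {1, 3, 4}  B2 = {1, 3, 5}  B3 = {1, 3, 7}  B4 = {1, 3, 6}  B5 = {2, 3, 5}
Tree: B1–B2, B1–B3, B1–B4, B2–B5
Each bag holds 3 vertices, so the decomposition has width 2, which upper-bounds the treewidth. Conversely, {1, 3, 4} is a clique of size 3, and the vertices of any clique must share a bag in every tree decomposition; so some bag has ≥ 3 vertices and tw(G) ≥ 2. The upper and lower bounds meet at 2, so that is the treewidth.

2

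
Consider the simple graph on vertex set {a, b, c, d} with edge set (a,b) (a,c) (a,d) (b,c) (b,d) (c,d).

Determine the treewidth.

A width-3 tree decomposition is:
Bags: B1 = {a, b, c, d}
Tree: (single bag)
A single bag containing all 4 vertices is trivially a valid decomposition of width 3. For the lower bound, the 4 vertices {a, b, c, d} are pairwise adjacent, and any tree decomposition puts a clique entirely inside one bag — forcing width ≥ 3. Hence tw(G) = 3 exactly.

3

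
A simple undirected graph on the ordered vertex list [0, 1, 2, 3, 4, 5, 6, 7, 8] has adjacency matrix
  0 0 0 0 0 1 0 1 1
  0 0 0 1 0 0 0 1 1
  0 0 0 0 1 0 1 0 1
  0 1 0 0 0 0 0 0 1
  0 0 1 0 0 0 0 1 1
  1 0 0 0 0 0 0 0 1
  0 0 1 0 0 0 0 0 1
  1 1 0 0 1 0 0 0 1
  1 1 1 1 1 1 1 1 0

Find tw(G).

2

A width-2 tree decomposition is:
Bags: B1 = {0, 5, 8}  B2 = {0, 7, 8}  B3 = {4, 7, 8}  B4 = {2, 4, 8}  B5 = {1, 7, 8}  B6 = {2, 6, 8}  B7 = {1, 3, 8}
Tree: B1–B2, B2–B3, B3–B4, B2–B5, B4–B6, B5–B7
Each bag holds 3 vertices, so the decomposition has width 2, which upper-bounds the treewidth. Conversely, {2, 4, 8} is a clique of size 3, and the vertices of any clique must share a bag in every tree decomposition; so some bag has ≥ 3 vertices and tw(G) ≥ 2. The upper and lower bounds meet at 2, so that is the treewidth.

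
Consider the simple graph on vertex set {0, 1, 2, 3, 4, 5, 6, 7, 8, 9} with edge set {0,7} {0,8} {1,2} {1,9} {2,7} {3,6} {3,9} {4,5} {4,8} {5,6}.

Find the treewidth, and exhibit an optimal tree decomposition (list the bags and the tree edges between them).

Treewidth 2.
One optimal decomposition is:
Bags: B1 = {0, 7, 8}  B2 = {2, 7, 8}  B3 = {1, 2, 8}  B4 = {1, 8, 9}  B5 = {3, 8, 9}  B6 = {3, 6, 8}  B7 = {5, 6, 8}  B8 = {4, 5, 8}
Tree: B1–B2, B2–B3, B3–B4, B4–B5, B5–B6, B6–B7, B7–B8

The largest bag has 3 vertices, giving width 2; this decomposition certifies tw(G) ≤ 2. Since 8–0–7–2–1–9–3–6–5–4–8 is a cycle in G, G is not acyclic. Forests are exactly the graphs of treewidth ≤ 1, so tw(G) ≥ 2. Combining the bounds, tw(G) = 2.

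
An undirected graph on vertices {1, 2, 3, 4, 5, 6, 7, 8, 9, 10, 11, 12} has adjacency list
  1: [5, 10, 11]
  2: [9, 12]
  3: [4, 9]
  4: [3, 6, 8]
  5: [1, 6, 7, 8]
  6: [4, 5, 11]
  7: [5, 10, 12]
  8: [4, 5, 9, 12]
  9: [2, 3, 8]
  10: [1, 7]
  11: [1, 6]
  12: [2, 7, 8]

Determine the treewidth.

3

A width-3 tree decomposition is:
Bags: B1 = {2, 3, 9, 12}  B2 = {3, 8, 9, 12}  B3 = {3, 4, 8, 12}  B4 = {4, 7, 8, 12}  B5 = {4, 5, 7, 8}  B6 = {4, 5, 6, 7}  B7 = {5, 6, 7, 10}  B8 = {1, 5, 6, 10}  B9 = {1, 6, 10, 11}
Tree: B1–B2, B2–B3, B3–B4, B4–B5, B5–B6, B6–B7, B7–B8, B8–B9
The largest bag has 4 vertices, giving width 3; this decomposition certifies tw(G) ≤ 3. For the lower bound: the 4 vertex sets {2,3,9}, {12}, {8}, {4,5,6,7} are disjoint, each induces a connected subgraph, and every pair is joined by at least one edge of G. Contracting each set to a single vertex therefore yields K_{4} as a minor, and since treewidth is minor-monotone, tw(G) ≥ tw(K_{4}) = 3. Therefore the treewidth is 3.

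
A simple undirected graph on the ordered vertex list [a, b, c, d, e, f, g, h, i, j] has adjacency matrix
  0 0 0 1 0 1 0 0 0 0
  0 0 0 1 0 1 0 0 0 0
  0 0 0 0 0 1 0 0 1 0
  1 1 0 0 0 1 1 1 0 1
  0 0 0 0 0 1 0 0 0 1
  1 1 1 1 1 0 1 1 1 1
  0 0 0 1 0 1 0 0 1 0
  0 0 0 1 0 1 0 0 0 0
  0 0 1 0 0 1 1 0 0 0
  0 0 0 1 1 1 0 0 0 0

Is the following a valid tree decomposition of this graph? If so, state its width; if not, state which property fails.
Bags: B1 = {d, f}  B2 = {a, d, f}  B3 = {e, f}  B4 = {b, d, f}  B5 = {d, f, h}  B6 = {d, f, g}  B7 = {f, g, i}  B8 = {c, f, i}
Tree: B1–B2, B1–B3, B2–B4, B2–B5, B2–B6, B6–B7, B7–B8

A tree decomposition must satisfy three properties: every vertex lies in some bag; for every edge, both endpoints lie together in some bag; and for every vertex, the bags containing it form a connected subtree. Here vertex j appears in no bag, so the decomposition is invalid.

No — vertex j appears in no bag.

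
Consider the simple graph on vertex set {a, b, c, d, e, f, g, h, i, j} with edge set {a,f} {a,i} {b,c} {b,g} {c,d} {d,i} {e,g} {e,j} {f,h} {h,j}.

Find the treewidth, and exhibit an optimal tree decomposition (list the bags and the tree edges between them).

Treewidth 2.
One optimal decomposition is:
Bags: B1 = {a, f, h}  B2 = {a, h, i}  B3 = {d, h, i}  B4 = {c, d, h}  B5 = {b, c, h}  B6 = {b, g, h}  B7 = {e, g, h}  B8 = {e, h, j}
Tree: B1–B2, B2–B3, B3–B4, B4–B5, B5–B6, B6–B7, B7–B8

Each bag holds 3 vertices, so the decomposition has width 2, which upper-bounds the treewidth. Since h–f–a–i–d–c–b–g–e–j–h is a cycle in G, G is not acyclic. Forests are exactly the graphs of treewidth ≤ 1, so tw(G) ≥ 2. Combining the bounds, tw(G) = 2.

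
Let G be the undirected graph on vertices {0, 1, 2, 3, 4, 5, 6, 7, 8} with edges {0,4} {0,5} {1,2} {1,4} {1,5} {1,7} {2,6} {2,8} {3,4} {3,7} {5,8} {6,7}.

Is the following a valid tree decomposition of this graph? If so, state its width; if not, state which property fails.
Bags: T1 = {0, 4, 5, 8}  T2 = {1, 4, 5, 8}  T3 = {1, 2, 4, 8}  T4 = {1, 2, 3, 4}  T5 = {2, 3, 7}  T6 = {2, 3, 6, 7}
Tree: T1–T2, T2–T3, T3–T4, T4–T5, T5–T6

No — edge (1,7) lies in no bag.

A tree decomposition must satisfy three properties: every vertex lies in some bag; for every edge, both endpoints lie together in some bag; and for every vertex, the bags containing it form a connected subtree. Here edge (1,7) lies in no bag, so the decomposition is invalid.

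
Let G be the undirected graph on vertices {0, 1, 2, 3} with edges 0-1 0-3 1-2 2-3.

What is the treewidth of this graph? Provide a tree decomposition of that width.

Treewidth 2.
Bags: B1 = {0, 2, 3}  B2 = {0, 1, 2}
Tree: B1–B2

Every bag has size at most 3, so the width is 3 − 1 = 2 and tw(G) ≤ 2. For the lower bound, G contains the cycle 2–3–0–1–2, so G is not a forest; only forests have treewidth ≤ 1, hence tw(G) ≥ 2. Combining the bounds, tw(G) = 2.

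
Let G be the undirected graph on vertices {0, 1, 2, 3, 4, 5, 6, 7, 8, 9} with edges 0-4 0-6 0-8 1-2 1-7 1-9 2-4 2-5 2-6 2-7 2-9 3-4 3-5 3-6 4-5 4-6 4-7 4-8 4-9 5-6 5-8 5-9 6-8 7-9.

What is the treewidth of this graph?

3

A width-3 tree decomposition is:
Bags: B1 = {4, 5, 6, 8}  B2 = {2, 4, 5, 6}  B3 = {0, 4, 6, 8}  B4 = {2, 4, 5, 9}  B5 = {2, 4, 7, 9}  B6 = {1, 2, 7, 9}  B7 = {3, 4, 5, 6}
Tree: B1–B2, B1–B3, B2–B4, B4–B5, B5–B6, B2–B7
The largest bag has 4 vertices, giving width 3; this decomposition certifies tw(G) ≤ 3. On the other hand G contains the 4-clique {1, 2, 7, 9}. A clique must lie in a single bag of any decomposition, so no decomposition can have width below 3. Hence tw(G) = 3 exactly.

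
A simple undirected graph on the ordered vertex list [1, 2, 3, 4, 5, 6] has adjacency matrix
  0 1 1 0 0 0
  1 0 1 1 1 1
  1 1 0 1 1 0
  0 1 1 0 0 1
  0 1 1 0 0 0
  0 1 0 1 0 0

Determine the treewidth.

A width-2 tree decomposition is:
Bags: B1 = {2, 4, 6}  B2 = {2, 3, 4}  B3 = {1, 2, 3}  B4 = {2, 3, 5}
Tree: B1–B2, B2–B3, B2–B4
Each bag holds 3 vertices, so the decomposition has width 2, which upper-bounds the treewidth. Conversely, {1, 2, 3} is a clique of size 3, and the vertices of any clique must share a bag in every tree decomposition; so some bag has ≥ 3 vertices and tw(G) ≥ 2. Hence tw(G) = 2 exactly.

2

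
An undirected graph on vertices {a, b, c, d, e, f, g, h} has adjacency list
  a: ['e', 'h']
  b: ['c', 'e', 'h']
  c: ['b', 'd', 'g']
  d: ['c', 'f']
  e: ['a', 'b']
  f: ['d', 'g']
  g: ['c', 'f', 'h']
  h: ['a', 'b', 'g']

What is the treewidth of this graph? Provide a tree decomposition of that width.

The largest bag has 3 vertices, giving width 2; this decomposition certifies tw(G) ≤ 2. The edges e–a–h–b–e form a cycle, so G is not a tree and its treewidth is at least 2. Hence tw(G) = 2 exactly.

Treewidth 2.
One such decomposition:
Bags: B1 = {a, b, e}  B2 = {a, b, h}  B3 = {b, c, h}  B4 = {c, g, h}  B5 = {c, d, g}  B6 = {d, f, g}
Tree: B1–B2, B2–B3, B3–B4, B4–B5, B5–B6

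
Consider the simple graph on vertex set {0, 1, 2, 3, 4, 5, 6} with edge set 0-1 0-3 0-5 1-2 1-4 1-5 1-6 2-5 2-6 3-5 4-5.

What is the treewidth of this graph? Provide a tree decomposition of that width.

Treewidth 2.
One optimal decomposition is:
Bags: B1 = {0, 1, 5}  B2 = {1, 2, 5}  B3 = {1, 2, 6}  B4 = {1, 4, 5}  B5 = {0, 3, 5}
Tree: B1–B2, B2–B3, B2–B4, B1–B5

Every bag has size at most 3, so the width is 3 − 1 = 2 and tw(G) ≤ 2. For the lower bound, the 3 vertices {0, 1, 5} are pairwise adjacent, and any tree decomposition puts a clique entirely inside one bag — forcing width ≥ 2. Therefore the treewidth is 2.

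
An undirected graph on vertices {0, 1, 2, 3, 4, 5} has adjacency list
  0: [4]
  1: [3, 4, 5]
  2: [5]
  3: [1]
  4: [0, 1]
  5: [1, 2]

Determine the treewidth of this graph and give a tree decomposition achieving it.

Treewidth 1.
One such decomposition:
Bags: B1 = {1, 5}  B2 = {1, 4}  B3 = {2, 5}  B4 = {1, 3}  B5 = {0, 4}
Tree: B1–B2, B1–B3, B2–B4, B2–B5

Every bag has size at most 2, so the width is 2 − 1 = 1 and tw(G) ≤ 1. G has an edge, so its treewidth is at least 1. Combining the bounds, tw(G) = 1.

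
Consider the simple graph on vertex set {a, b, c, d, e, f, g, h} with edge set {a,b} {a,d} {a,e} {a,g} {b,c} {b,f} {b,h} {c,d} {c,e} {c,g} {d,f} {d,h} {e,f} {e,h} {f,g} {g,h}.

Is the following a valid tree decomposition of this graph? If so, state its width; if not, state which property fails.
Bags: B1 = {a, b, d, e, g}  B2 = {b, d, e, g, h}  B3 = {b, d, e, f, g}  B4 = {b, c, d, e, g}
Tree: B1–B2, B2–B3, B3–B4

Checking the three conditions: (i) the bags cover all of {a, b, c, d, e, f, g, h}; (ii) for each edge, some bag contains both endpoints; (iii) the bags containing any fixed vertex form a subtree. All hold, so the decomposition is valid with width 5 − 1 = 4.

Yes; width 4.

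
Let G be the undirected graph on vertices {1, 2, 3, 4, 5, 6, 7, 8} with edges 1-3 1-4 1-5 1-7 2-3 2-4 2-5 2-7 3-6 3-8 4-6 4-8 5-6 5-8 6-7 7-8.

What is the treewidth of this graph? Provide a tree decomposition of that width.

The largest bag has 5 vertices, giving width 4; this decomposition certifies tw(G) ≤ 4. For the lower bound: the 5 vertex sets {5,8}, {6,7}, {2,3}, {1}, {4} are disjoint, each induces a connected subgraph, and every pair is joined by at least one edge of G. Contracting each set to a single vertex therefore yields K_{5} as a minor, and since treewidth is minor-monotone, tw(G) ≥ tw(K_{5}) = 4. Combining the bounds, tw(G) = 4.

Treewidth 4.
One optimal decomposition is:
Bags: B1 = {1, 2, 5, 6, 8}  B2 = {1, 2, 6, 7, 8}  B3 = {1, 2, 3, 6, 8}  B4 = {1, 2, 4, 6, 8}
Tree: B1–B2, B2–B3, B3–B4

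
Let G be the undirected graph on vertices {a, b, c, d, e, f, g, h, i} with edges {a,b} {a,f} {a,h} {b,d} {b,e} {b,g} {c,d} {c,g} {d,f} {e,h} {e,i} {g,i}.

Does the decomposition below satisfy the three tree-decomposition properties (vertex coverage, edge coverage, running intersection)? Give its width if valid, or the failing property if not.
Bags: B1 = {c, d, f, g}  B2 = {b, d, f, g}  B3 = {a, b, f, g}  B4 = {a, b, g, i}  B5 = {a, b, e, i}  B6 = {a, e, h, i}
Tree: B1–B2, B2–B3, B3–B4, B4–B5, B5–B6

Yes; width 3.

Every vertex of G appears in some bag (union = {a, b, c, d, e, f, g, h, i}); every edge is covered by a bag; and for each vertex v the set of bags containing v is connected in the bag tree. The decomposition is therefore valid. The largest bag has 4 vertices, so the width is 3.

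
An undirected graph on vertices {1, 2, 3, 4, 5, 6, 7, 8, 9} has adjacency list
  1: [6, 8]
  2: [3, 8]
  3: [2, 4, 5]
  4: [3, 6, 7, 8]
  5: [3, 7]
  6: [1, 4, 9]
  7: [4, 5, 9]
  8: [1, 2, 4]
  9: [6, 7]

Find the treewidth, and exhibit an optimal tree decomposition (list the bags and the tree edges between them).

Treewidth 3.
Bags: B1 = {1, 6, 7, 9}  B2 = {1, 4, 6, 7}  B3 = {1, 4, 7, 8}  B4 = {4, 5, 7, 8}  B5 = {3, 4, 5, 8}  B6 = {2, 3, 5, 8}
Tree: B1–B2, B2–B3, B3–B4, B4–B5, B5–B6

Every bag has size at most 4, so the width is 4 − 1 = 3 and tw(G) ≤ 3. For the lower bound: the 4 vertex sets {1,6,9}, {7}, {4}, {2,3,5,8} are disjoint, each induces a connected subgraph, and every pair is joined by at least one edge of G. Contracting each set to a single vertex therefore yields K_{4} as a minor, and since treewidth is minor-monotone, tw(G) ≥ tw(K_{4}) = 3. Therefore the treewidth is 3.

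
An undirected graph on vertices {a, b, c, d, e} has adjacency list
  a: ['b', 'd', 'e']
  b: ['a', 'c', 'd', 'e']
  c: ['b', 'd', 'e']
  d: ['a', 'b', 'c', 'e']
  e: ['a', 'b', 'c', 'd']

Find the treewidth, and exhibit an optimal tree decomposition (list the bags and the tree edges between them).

Each bag holds 4 vertices, so the decomposition has width 3, which upper-bounds the treewidth. Conversely, {b, c, d, e} is a clique of size 4, and the vertices of any clique must share a bag in every tree decomposition; so some bag has ≥ 4 vertices and tw(G) ≥ 3. Combining the bounds, tw(G) = 3.

Treewidth 3.
One such decomposition:
Bags: B1 = {b, c, d, e}  B2 = {a, b, d, e}
Tree: B1–B2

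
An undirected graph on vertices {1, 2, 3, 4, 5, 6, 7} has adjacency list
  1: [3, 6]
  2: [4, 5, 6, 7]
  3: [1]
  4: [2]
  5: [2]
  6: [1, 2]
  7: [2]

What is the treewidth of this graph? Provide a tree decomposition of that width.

Every bag has size at most 2, so the width is 2 − 1 = 1 and tw(G) ≤ 1. Any graph with an edge has treewidth ≥ 1, and G has the edge 6–2. Hence tw(G) = 1 exactly.

Treewidth 1.
Bags: B1 = {2, 6}  B2 = {1, 6}  B3 = {2, 4}  B4 = {2, 7}  B5 = {1, 3}  B6 = {2, 5}
Tree: B1–B2, B1–B3, B1–B4, B2–B5, B3–B6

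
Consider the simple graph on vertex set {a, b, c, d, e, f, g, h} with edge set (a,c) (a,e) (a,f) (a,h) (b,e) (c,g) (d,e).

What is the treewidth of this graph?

A width-1 tree decomposition is:
Bags: B1 = {a, c}  B2 = {c, g}  B3 = {a, e}  B4 = {a, f}  B5 = {b, e}  B6 = {d, e}  B7 = {a, h}
Tree: B1–B2, B1–B3, B1–B4, B3–B5, B5–B6, B1–B7
The largest bag has 2 vertices, giving width 1; this decomposition certifies tw(G) ≤ 1. Any graph with an edge has treewidth ≥ 1, and G has the edge c–a. Therefore the treewidth is 1.

1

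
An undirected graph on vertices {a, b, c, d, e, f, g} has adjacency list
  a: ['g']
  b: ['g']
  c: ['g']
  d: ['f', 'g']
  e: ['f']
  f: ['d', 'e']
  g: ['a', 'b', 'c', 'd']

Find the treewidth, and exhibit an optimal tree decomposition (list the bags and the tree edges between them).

Every bag has size at most 2, so the width is 2 − 1 = 1 and tw(G) ≤ 1. G has an edge, so its treewidth is at least 1. Combining the bounds, tw(G) = 1.

Treewidth 1.
One optimal decomposition is:
Bags: B1 = {d, f}  B2 = {d, g}  B3 = {b, g}  B4 = {c, g}  B5 = {a, g}  B6 = {e, f}
Tree: B1–B2, B2–B3, B3–B4, B3–B5, B1–B6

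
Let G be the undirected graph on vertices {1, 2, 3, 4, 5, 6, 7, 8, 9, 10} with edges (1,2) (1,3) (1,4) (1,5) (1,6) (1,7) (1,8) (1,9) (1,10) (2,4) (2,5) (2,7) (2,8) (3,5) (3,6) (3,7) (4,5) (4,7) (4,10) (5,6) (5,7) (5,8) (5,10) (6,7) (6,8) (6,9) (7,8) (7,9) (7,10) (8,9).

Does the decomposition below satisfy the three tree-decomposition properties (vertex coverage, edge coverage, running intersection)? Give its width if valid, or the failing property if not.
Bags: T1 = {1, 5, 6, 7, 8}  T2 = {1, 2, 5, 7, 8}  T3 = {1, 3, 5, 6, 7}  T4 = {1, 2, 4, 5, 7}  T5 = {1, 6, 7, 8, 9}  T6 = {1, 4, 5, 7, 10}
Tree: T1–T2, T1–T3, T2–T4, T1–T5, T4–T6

Vertex coverage: the bags together contain {1, 2, 3, 4, 5, 6, 7, 8, 9, 10}, the full vertex set. Edge coverage: each edge of G has both endpoints in at least one bag. Running intersection: for every vertex, the bags containing it form a connected subtree. All three properties hold, so this is a valid tree decomposition of width max|bag| − 1 = 4, and hence tw(G) ≤ 4.

Yes; width 4.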